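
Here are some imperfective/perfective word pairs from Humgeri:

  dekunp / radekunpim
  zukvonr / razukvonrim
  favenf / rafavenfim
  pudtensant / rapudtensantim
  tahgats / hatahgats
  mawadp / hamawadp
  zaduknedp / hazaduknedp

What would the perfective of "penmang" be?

rapenmangim

"penmang" has second-to-last letter 'n'. The stems whose second-to-last letter is 'n' (dekunp → radekunpim, zukvonr → razukvonrim, favenf → rafavenfim) add ra- … -im around the stem.
So penmang → rapenmangim.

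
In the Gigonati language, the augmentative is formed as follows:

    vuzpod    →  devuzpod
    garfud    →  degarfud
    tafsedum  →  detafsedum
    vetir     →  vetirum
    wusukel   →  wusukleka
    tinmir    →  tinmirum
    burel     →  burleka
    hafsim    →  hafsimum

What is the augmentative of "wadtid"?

"wadtid" has last vowel 'i'. The stems whose last vowel is 'i' (hafsim → hafsimum, tinmir → tinmirum, vetir → vetirum) add -um.
So wadtid → wadtidum.

wadtidum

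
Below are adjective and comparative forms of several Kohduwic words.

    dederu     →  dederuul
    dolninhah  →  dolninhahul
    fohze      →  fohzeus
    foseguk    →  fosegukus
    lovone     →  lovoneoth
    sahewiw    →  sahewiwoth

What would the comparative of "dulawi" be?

"dulawi" begins with d-. The stems beginning with d- (dederu → dederuul, dolninhah → dolninhahul) add -ul.
The other patterns: stems beginning with f- add -us; stems beginning with l- or s- add -oth.
So dulawi → dulawiul.

dulawiul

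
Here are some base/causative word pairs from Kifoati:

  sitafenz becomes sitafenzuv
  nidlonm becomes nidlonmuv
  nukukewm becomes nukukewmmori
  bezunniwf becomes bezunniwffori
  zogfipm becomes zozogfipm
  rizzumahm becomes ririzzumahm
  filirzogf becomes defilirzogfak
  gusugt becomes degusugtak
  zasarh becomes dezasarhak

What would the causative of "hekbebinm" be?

hekbebinmuv

nidlonm and nukukewm both end in -m yet inflect differently (nidlonmuv, nukukewmmori), so the final letter is not what conditions the rule; the second-to-last letter is.
"hekbebinm" has second-to-last letter 'n'. The stems whose second-to-last letter is 'n' (sitafenz → sitafenzuv, nidlonm → nidlonmuv) add -uv.
The other patterns: stems whose second-to-last letter is 'w' double the final consonant and add -ori; stems whose second-to-last letter is 'h' or 'p' repeat the first consonant+vowel as a prefix; stems whose second-to-last letter is 'g' or 'r' add de- … -ak around the stem.
So hekbebinm → hekbebinmuv.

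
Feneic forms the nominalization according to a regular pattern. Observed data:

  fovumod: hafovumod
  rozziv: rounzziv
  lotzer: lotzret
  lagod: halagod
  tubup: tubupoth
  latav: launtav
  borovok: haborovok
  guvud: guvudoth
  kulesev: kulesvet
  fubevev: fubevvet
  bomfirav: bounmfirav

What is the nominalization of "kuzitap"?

kuunzitap

fovumod and guvud both end in -d yet inflect differently (hafovumod, guvudoth), so the final letter is not what conditions the rule; the last vowel is.
"kuzitap" has last vowel 'a'. The stems whose last vowel is 'a' (bomfirav → bounmfirav, latav → launtav) insert -un- after the first vowel.
The other patterns: stems whose last vowel is 'o' add the prefix ha-; stems whose last vowel is 'e' delete the last vowel and add -et; stems whose last vowel is 'u' add -oth.
So kuzitap → kuunzitap.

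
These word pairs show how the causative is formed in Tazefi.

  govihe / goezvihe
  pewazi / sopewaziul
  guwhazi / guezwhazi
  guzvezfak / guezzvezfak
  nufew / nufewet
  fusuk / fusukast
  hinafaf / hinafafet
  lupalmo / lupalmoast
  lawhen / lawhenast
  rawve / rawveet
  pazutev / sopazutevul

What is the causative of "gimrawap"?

fusuk and guzvezfak both end in -k yet inflect differently (fusukast, guezzvezfak), so the final letter is not what conditions the rule; the first letter is.
"gimrawap" begins with g-. The stems beginning with g- (guzvezfak → guezzvezfak, guwhazi → guezwhazi, govihe → goezvihe) insert -ez- after the first vowel.
So gimrawap → giezmrawap.

giezmrawap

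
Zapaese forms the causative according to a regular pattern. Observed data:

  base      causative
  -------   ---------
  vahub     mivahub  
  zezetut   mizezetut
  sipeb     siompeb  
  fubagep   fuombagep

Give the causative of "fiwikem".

vahub and sipeb both end in -b yet inflect differently (mivahub, siompeb), so the final letter is not what conditions the rule; the last vowel is.
"fiwikem" has last vowel 'e'. The stems whose last vowel is 'e' (sipeb → siompeb, fubagep → fuombagep) insert -om- after the first vowel.
The other pattern: stems whose last vowel is 'u' add the prefix mi-.
So fiwikem → fiomwikem.

fiomwikem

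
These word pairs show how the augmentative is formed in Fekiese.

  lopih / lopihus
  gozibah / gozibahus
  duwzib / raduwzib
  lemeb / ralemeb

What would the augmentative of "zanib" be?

lopih and duwzib both have last vowel 'i' yet inflect differently (lopihus, raduwzib), so the last vowel is not what conditions the rule; the final letter is.
"zanib" ends in -b. The stems ending in -b (duwzib → raduwzib, lemeb → ralemeb) add the prefix ra-.
The other pattern: stems ending in -h add -us.
So zanib → razanib.

razanib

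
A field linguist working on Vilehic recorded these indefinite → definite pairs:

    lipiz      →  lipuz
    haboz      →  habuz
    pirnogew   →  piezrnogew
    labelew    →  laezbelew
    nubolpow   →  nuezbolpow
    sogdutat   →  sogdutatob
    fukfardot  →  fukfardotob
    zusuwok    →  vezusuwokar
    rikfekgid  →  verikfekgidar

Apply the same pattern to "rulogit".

haboz and nubolpow both have last vowel 'o' yet inflect differently (habuz, nuezbolpow), so the last vowel is not what conditions the rule; the final letter is.
"rulogit" ends in -t. The stems ending in -t (sogdutat → sogdutatob, fukfardot → fukfardotob) add -ob.
So rulogit → rulogitob.

rulogitob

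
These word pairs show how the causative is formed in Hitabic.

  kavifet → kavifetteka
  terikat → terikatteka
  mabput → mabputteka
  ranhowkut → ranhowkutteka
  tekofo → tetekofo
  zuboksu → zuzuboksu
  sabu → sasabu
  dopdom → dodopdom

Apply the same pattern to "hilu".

mabput and zuboksu both have last vowel 'u' yet inflect differently (mabputteka, zuzuboksu), so the last vowel is not what conditions the rule; the final letter is.
"hilu" ends in -u. The stems ending in -u (zuboksu → zuzuboksu, sabu → sasabu) repeat the first consonant+vowel as a prefix.
So hilu → hihilu.

hihilu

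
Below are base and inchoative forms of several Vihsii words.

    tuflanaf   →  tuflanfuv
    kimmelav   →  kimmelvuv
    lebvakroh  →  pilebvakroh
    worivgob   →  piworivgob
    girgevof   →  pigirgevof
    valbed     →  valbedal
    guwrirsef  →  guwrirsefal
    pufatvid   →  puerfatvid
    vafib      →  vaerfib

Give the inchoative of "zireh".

zirehal

tuflanaf and girgevof both end in -f yet inflect differently (tuflanfuv, pigirgevof), so the final letter is not what conditions the rule; the last vowel is.
"zireh" has last vowel 'e'. The stems whose last vowel is 'e' (valbed → valbedal, guwrirsef → guwrirsefal) add -al.
The other patterns: stems whose last vowel is 'a' delete the last vowel and add -uv; stems whose last vowel is 'o' add the prefix pi-; stems whose last vowel is 'i' insert -er- after the first vowel.
So zireh → zirehal.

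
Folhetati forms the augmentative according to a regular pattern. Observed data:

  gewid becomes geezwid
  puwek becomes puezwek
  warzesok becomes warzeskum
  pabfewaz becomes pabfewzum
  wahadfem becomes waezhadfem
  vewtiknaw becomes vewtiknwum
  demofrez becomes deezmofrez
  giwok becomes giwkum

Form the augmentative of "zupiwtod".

zupiwtdum

puwek and warzesok both end in -k yet inflect differently (puezwek, warzeskum), so the final letter is not what conditions the rule; the last vowel is.
"zupiwtod" has last vowel 'o'. The stems whose last vowel is 'o' (warzesok → warzeskum, giwok → giwkum) delete the last vowel and add -um.
So zupiwtod → zupiwtdum.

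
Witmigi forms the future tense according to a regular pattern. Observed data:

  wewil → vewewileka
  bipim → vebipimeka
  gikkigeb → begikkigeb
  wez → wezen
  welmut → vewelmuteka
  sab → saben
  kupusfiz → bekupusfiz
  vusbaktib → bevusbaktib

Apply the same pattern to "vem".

vemen

"vem" has 1 vowel. The stems with 1 vowel (sab → saben, wez → wezen) add -en.
So vem → vemen.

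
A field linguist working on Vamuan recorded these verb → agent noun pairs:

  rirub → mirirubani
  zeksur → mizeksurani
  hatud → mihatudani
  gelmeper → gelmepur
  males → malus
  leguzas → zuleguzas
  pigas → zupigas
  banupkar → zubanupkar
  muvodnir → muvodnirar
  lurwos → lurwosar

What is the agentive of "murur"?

"murur" has last vowel 'u'. The stems whose last vowel is 'u' (rirub → mirirubani, zeksur → mizeksurani, hatud → mihatudani) add mi- … -ani around the stem.
The other patterns: stems whose last vowel is 'e' change the last vowel to 'u'; stems whose last vowel is 'a' add the prefix zu-; stems whose last vowel is 'i' or 'o' add -ar.
So murur → mimururani.

mimururani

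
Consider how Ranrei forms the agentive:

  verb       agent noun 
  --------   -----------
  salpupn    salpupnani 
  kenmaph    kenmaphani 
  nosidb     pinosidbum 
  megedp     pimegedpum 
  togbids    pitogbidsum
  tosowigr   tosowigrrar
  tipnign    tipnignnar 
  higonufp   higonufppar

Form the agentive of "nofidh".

"nofidh" has second-to-last letter 'd'. The stems whose second-to-last letter is 'd' (nosidb → pinosidbum, megedp → pimegedpum, togbids → pitogbidsum) add pi- … -um around the stem.
The other patterns: stems whose second-to-last letter is 'p' add -ani; stems whose second-to-last letter is 'f' or 'g' double the final consonant and add -ar.
So nofidh → pinofidhum.

pinofidhum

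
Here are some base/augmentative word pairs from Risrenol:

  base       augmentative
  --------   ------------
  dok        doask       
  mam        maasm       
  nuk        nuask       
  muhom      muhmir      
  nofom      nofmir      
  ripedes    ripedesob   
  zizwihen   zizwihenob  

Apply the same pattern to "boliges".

boligesob

"boliges" has 3 vowels. The stems with 3 vowels (ripedes → ripedesob, zizwihen → zizwihenob) add -ob.
So boliges → boligesob.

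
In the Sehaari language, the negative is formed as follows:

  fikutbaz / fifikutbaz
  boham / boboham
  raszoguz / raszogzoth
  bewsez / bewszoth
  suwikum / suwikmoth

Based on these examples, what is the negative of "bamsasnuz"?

bamsasnzoth

"bamsasnuz" has last vowel 'u'. The stems whose last vowel is 'u' (raszoguz → raszogzoth, suwikum → suwikmoth) delete the last vowel and add -oth.
The other pattern: stems whose last vowel is 'a' repeat the first consonant+vowel as a prefix.
So bamsasnuz → bamsasnzoth.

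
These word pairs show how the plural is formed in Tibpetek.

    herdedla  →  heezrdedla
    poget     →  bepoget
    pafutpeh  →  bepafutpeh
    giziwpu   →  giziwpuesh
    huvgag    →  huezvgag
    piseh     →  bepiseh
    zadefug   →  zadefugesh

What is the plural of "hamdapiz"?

huvgag and zadefug both end in -g yet inflect differently (huezvgag, zadefugesh), so the final letter is not what conditions the rule; the first letter is.
"hamdapiz" begins with h-. The stems beginning with h- (herdedla → heezrdedla, huvgag → huezvgag) insert -ez- after the first vowel.
The other patterns: stems beginning with p- add the prefix be-; stems beginning with g- or z- add -esh.
So hamdapiz → haezmdapiz.

haezmdapiz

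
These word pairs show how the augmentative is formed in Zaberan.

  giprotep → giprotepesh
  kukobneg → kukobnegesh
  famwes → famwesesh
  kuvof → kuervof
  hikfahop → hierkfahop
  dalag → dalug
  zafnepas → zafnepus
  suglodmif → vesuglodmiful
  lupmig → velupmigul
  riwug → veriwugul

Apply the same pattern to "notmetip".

venotmetipul

giprotep and hikfahop both end in -p yet inflect differently (giprotepesh, hierkfahop), so the final letter is not what conditions the rule; the last vowel is.
"notmetip" has last vowel 'i'. The stems whose last vowel is 'i' (suglodmif → vesuglodmiful, lupmig → velupmigul) add ve- … -ul around the stem.
So notmetip → venotmetipul.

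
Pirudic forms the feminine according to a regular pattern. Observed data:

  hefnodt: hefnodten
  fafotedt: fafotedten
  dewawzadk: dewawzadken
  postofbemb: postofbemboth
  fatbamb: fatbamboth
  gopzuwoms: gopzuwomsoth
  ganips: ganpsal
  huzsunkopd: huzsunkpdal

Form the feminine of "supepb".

gopzuwoms and ganips both end in -s yet inflect differently (gopzuwomsoth, ganpsal), so the final letter is not what conditions the rule; the second-to-last letter is.
"supepb" has second-to-last letter 'p'. The stems whose second-to-last letter is 'p' (ganips → ganpsal, huzsunkopd → huzsunkpdal) delete the last vowel and add -al.
So supepb → suppbal.

suppbal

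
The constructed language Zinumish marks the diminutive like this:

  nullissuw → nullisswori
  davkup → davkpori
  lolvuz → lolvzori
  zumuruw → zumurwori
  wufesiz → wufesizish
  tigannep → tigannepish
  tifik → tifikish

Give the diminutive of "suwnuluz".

"suwnuluz" has last vowel 'u'. The stems whose last vowel is 'u' (nullissuw → nullisswori, davkup → davkpori, lolvuz → lolvzori) delete the last vowel and add -ori.
The other pattern: stems whose last vowel is 'e' or 'i' add -ish.
So suwnuluz → suwnulzori.

suwnulzori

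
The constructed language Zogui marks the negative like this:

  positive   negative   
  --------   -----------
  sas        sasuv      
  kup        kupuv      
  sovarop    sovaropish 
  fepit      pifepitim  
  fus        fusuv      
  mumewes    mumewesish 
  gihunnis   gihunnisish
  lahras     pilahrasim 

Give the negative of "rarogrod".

rarogrodish

"rarogrod" has 3 vowels. The stems with 3 vowels (mumewes → mumewesish, sovarop → sovaropish, gihunnis → gihunnisish) add -ish.
So rarogrod → rarogrodish.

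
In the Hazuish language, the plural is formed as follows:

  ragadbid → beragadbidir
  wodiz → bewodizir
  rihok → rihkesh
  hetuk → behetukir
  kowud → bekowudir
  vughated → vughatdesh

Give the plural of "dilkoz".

dilkzesh

hetuk and rihok both end in -k yet inflect differently (behetukir, rihkesh), so the final letter is not what conditions the rule; the last vowel is.
"dilkoz" has last vowel 'o'. The one such stem in the data (rihok → rihkesh) deletes the last vowel and adds -esh (as does vughated), so the same rule applies.
So dilkoz → dilkzesh.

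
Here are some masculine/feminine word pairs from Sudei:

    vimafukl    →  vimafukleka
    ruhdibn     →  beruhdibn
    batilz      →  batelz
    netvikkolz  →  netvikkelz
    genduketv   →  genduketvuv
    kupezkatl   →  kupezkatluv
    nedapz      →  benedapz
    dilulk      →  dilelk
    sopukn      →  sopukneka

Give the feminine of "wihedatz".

vimafukl and kupezkatl both end in -l yet inflect differently (vimafukleka, kupezkatluv), so the final letter is not what conditions the rule; the second-to-last letter is.
"wihedatz" has second-to-last letter 't'. The stems whose second-to-last letter is 't' (genduketv → genduketvuv, kupezkatl → kupezkatluv) add -uv.
The other patterns: stems whose second-to-last letter is 'l' change the last vowel to 'e'; stems whose second-to-last letter is 'k' add -eka; stems whose second-to-last letter is 'b' or 'p' add the prefix be-.
So wihedatz → wihedatzuv.

wihedatzuv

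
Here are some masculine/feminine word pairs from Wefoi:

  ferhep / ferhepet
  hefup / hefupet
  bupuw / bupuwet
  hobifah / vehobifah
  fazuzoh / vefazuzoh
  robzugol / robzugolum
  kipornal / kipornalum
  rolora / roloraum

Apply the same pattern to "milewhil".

"milewhil" ends in -l. The stems ending in -l (robzugol → robzugolum, kipornal → kipornalum) add -um.
The other patterns: stems ending in -p or -w add -et; stems ending in -h add the prefix ve-.
So milewhil → milewhilum.

milewhilum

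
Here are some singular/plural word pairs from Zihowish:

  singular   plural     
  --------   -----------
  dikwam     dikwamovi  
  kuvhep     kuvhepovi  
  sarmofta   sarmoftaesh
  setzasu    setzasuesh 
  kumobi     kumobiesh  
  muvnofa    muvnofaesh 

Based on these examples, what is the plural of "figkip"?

figkipovi

"figkip" ends in a consonant. The stems ending in a consonant (dikwam → dikwamovi, kuvhep → kuvhepovi) add -ovi.
The other pattern: stems ending in a vowel add -esh.
So figkip → figkipovi.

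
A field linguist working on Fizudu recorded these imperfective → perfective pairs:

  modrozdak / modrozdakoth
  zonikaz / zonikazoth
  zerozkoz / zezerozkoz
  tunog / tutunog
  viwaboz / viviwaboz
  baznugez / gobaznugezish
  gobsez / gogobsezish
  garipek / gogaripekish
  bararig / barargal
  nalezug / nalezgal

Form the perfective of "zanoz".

"zanoz" has last vowel 'o'. The stems whose last vowel is 'o' (zerozkoz → zezerozkoz, tunog → tutunog, viwaboz → viviwaboz) repeat the first consonant+vowel as a prefix.
The other patterns: stems whose last vowel is 'a' add -oth; stems whose last vowel is 'e' add go- … -ish around the stem; stems whose last vowel is 'i' or 'u' delete the last vowel and add -al.
So zanoz → zazanoz.

zazanoz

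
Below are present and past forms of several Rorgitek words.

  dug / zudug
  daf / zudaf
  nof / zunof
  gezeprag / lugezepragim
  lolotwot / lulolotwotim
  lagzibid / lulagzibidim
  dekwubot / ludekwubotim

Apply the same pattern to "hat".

"hat" has 1 vowel. The stems with 1 vowel (dug → zudug, daf → zudaf, nof → zunof) add the prefix zu-.
The other pattern: stems with 3 vowels add lu- … -im around the stem.
So hat → zuhat.

zuhat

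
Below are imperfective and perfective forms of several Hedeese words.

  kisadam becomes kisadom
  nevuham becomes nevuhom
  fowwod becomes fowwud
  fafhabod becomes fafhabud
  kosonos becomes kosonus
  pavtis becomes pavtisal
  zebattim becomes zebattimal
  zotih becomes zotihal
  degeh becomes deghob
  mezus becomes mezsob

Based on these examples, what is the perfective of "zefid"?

zefidal

kosonos and pavtis both end in -s yet inflect differently (kosonus, pavtisal), so the final letter is not what conditions the rule; the last vowel is.
"zefid" has last vowel 'i'. The stems whose last vowel is 'i' (pavtis → pavtisal, zebattim → zebattimal, zotih → zotihal) add -al.
The other patterns: stems whose last vowel is 'a' change the last vowel to 'o'; stems whose last vowel is 'o' change the last vowel to 'u'; stems whose last vowel is 'e' or 'u' delete the last vowel and add -ob.
So zefid → zefidal.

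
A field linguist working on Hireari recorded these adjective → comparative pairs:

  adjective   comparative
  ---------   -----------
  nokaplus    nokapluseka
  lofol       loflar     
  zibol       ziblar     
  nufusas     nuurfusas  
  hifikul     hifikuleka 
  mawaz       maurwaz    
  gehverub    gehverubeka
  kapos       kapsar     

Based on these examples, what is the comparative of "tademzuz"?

nufusas and nokaplus both end in -s yet inflect differently (nuurfusas, nokapluseka), so the final letter is not what conditions the rule; the last vowel is.
"tademzuz" has last vowel 'u'. The stems whose last vowel is 'u' (nokaplus → nokapluseka, gehverub → gehverubeka, hifikul → hifikuleka) add -eka.
So tademzuz → tademzuzeka.

tademzuzeka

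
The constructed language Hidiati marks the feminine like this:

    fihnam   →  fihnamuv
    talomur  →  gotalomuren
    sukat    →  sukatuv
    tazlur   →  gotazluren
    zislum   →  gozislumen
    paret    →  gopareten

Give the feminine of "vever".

sukat and paret both end in -t yet inflect differently (sukatuv, gopareten), so the final letter is not what conditions the rule; the last vowel is.
"vever" has last vowel 'e'. The one such stem in the data (paret → gopareten) adds go- … -en around the stem, so the same rule applies.
So vever → goveveren.

goveveren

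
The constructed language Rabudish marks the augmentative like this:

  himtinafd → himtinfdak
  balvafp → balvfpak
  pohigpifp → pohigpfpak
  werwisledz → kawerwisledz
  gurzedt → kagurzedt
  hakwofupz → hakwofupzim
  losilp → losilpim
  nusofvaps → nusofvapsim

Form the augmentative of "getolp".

getolpim

werwisledz and hakwofupz both end in -z yet inflect differently (kawerwisledz, hakwofupzim), so the final letter is not what conditions the rule; the second-to-last letter is.
"getolp" has second-to-last letter 'l'. The one such stem in the data (losilp → losilpim) adds -im, so the same rule applies.
The other patterns: stems whose second-to-last letter is 'f' delete the last vowel and add -ak; stems whose second-to-last letter is 'd' add the prefix ka-.
So getolp → getolpim.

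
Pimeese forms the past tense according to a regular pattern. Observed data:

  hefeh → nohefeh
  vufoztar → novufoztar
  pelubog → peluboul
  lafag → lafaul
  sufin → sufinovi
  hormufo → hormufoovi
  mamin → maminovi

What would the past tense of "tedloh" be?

vufoztar and lafag both have last vowel 'a' yet inflect differently (novufoztar, lafaul), so the last vowel is not what conditions the rule; the final letter is.
"tedloh" ends in -h. The one such stem in the data (hefeh → nohefeh) adds the prefix no-, so the same rule applies.
So tedloh → notedloh.

notedloh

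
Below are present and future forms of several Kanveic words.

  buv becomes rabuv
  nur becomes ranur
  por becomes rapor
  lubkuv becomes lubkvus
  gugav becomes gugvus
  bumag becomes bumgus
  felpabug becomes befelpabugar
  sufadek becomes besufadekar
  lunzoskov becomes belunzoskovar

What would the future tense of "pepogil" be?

buv and lubkuv both end in -v yet inflect differently (rabuv, lubkvus), so the final letter is not what conditions the rule; the number of vowels is.
"pepogil" has 3 vowels. The stems with 3 vowels (felpabug → befelpabugar, sufadek → besufadekar, lunzoskov → belunzoskovar) add be- … -ar around the stem.
So pepogil → bepepogilar.

bepepogilar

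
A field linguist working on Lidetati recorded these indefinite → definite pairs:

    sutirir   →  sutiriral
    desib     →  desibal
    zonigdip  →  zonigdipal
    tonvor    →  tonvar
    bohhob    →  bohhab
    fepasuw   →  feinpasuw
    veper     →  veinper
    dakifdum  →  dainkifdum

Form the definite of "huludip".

sutirir and tonvor both end in -r yet inflect differently (sutiriral, tonvar), so the final letter is not what conditions the rule; the last vowel is.
"huludip" has last vowel 'i'. The stems whose last vowel is 'i' (sutirir → sutiriral, desib → desibal, zonigdip → zonigdipal) add -al.
The other patterns: stems whose last vowel is 'o' change the last vowel to 'a'; stems whose last vowel is 'e' or 'u' insert -in- after the first vowel.
So huludip → huludipal.

huludipal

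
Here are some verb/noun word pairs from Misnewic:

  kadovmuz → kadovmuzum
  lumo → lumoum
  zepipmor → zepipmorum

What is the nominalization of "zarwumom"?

zarwumomum

Every pair shown (kadovmuz → kadovmuzum, lumo → lumoum, zepipmor → zepipmorum) follows the same rule: add -um.
So zarwumom → zarwumomum.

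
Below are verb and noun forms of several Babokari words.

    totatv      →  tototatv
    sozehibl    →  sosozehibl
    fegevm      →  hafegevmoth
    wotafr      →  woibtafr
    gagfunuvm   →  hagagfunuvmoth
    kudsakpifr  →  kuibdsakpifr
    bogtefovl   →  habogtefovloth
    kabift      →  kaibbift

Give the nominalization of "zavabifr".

bogtefovl and sozehibl both end in -l yet inflect differently (habogtefovloth, sosozehibl), so the final letter is not what conditions the rule; the second-to-last letter is.
"zavabifr" has second-to-last letter 'f'. The stems whose second-to-last letter is 'f' (wotafr → woibtafr, kudsakpifr → kuibdsakpifr, kabift → kaibbift) insert -ib- after the first vowel.
So zavabifr → zaibvabifr.

zaibvabifr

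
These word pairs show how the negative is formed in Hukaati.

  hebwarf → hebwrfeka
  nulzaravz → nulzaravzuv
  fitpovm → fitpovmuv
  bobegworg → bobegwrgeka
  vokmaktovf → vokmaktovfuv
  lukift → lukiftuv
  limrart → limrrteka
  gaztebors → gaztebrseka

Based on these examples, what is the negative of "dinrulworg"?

dinrulwrgeka

limrart and lukift both end in -t yet inflect differently (limrrteka, lukiftuv), so the final letter is not what conditions the rule; the second-to-last letter is.
"dinrulworg" has second-to-last letter 'r'. The stems whose second-to-last letter is 'r' (bobegworg → bobegwrgeka, gaztebors → gaztebrseka, limrart → limrrteka) delete the last vowel and add -eka.
So dinrulworg → dinrulwrgeka.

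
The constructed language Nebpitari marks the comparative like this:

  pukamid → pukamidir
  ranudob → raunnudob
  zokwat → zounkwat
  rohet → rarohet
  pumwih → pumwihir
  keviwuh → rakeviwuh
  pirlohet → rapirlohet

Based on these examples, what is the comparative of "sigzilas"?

siungzilas

keviwuh and pumwih both end in -h yet inflect differently (rakeviwuh, pumwihir), so the final letter is not what conditions the rule; the last vowel is.
"sigzilas" has last vowel 'a'. The one such stem in the data (zokwat → zounkwat) inserts -un- after the first vowel (as does ranudob), so the same rule applies.
The other patterns: stems whose last vowel is 'e' or 'u' add the prefix ra-; stems whose last vowel is 'i' add -ir.
So sigzilas → siungzilas.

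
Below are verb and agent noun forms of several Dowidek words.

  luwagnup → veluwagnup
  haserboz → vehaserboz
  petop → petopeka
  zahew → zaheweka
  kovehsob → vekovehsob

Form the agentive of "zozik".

"zozik" has 2 vowels. The stems with 2 vowels (petop → petopeka, zahew → zaheweka) add -eka.
The other pattern: stems with 3 vowels add the prefix ve-.
So zozik → zozikeka.

zozikeka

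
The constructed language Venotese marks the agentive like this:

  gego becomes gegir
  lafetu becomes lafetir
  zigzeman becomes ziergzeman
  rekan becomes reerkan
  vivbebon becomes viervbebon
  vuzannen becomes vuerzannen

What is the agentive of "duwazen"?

duerwazen

"duwazen" ends in a consonant. The stems ending in a consonant (zigzeman → ziergzeman, rekan → reerkan, vivbebon → viervbebon) insert -er- after the first vowel.
The other pattern: stems ending in a vowel drop the final letter and add -ir.
So duwazen → duerwazen.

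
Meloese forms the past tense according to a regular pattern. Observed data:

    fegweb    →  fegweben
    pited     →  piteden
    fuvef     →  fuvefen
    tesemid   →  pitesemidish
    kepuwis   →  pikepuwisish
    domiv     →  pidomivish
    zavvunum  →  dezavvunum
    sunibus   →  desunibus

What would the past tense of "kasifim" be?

pited and tesemid both end in -d yet inflect differently (piteden, pitesemidish), so the final letter is not what conditions the rule; the last vowel is.
"kasifim" has last vowel 'i'. The stems whose last vowel is 'i' (tesemid → pitesemidish, kepuwis → pikepuwisish, domiv → pidomivish) add pi- … -ish around the stem.
The other patterns: stems whose last vowel is 'e' add -en; stems whose last vowel is 'u' add the prefix de-.
So kasifim → pikasifimish.

pikasifimish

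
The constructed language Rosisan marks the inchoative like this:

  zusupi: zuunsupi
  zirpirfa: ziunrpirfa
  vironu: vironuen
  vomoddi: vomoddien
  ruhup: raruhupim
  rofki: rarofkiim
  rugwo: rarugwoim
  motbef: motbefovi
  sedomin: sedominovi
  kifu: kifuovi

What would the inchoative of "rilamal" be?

"rilamal" begins with r-. The stems beginning with r- (ruhup → raruhupim, rofki → rarofkiim, rugwo → rarugwoim) add ra- … -im around the stem.
So rilamal → rarilamalim.

rarilamalim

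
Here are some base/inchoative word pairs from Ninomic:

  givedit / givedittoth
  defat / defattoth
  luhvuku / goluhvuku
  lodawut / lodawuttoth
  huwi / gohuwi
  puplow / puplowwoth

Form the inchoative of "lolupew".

lolupewwoth

lodawut and luhvuku both have last vowel 'u' yet inflect differently (lodawuttoth, goluhvuku), so the last vowel is not what conditions the rule; whether the stem ends in a vowel or a consonant is.
"lolupew" ends in a consonant. The stems ending in a consonant (puplow → puplowwoth, defat → defattoth, givedit → givedittoth) double the final consonant and add -oth.
The other pattern: stems ending in a vowel add the prefix go-.
So lolupew → lolupewwoth.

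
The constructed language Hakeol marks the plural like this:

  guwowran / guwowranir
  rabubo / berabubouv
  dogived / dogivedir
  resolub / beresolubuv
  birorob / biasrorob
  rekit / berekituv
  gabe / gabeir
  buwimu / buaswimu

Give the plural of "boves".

resolub and birorob both end in -b yet inflect differently (beresolubuv, biasrorob), so the final letter is not what conditions the rule; the first letter is.
"boves" begins with b-. The stems beginning with b- (birorob → biasrorob, buwimu → buaswimu) insert -as- after the first vowel.
So boves → boasves.

boasves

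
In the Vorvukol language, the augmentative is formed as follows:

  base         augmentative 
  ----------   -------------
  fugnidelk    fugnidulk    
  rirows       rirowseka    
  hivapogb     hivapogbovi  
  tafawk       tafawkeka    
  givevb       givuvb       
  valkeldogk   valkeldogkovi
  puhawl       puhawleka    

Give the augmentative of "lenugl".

lenuglovi

tafawk and valkeldogk both end in -k yet inflect differently (tafawkeka, valkeldogkovi), so the final letter is not what conditions the rule; the second-to-last letter is.
"lenugl" has second-to-last letter 'g'. The stems whose second-to-last letter is 'g' (hivapogb → hivapogbovi, valkeldogk → valkeldogkovi) add -ovi.
The other patterns: stems whose second-to-last letter is 'w' add -eka; stems whose second-to-last letter is 'l' or 'v' change the last vowel to 'u'.
So lenugl → lenuglovi.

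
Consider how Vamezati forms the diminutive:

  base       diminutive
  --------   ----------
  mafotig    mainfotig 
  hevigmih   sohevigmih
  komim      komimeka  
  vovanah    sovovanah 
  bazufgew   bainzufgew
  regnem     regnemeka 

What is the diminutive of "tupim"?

tupimeka

"tupim" ends in -m. The stems ending in -m (regnem → regnemeka, komim → komimeka) add -eka.
So tupim → tupimeka.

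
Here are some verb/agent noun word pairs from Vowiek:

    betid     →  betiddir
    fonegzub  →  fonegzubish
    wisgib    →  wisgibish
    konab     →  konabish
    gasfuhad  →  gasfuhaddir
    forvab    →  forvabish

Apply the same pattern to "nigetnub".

nigetnubish

"nigetnub" ends in -b. The stems ending in -b (forvab → forvabish, konab → konabish, fonegzub → fonegzubish) add -ish.
The other pattern: stems ending in -d double the final consonant and add -ir.
So nigetnub → nigetnubish.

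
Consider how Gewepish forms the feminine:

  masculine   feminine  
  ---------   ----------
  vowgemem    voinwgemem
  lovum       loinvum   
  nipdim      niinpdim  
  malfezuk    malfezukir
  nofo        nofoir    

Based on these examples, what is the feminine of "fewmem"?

feinwmem

lovum and malfezuk both have last vowel 'u' yet inflect differently (loinvum, malfezukir), so the last vowel is not what conditions the rule; the final letter is.
"fewmem" ends in -m. The stems ending in -m (vowgemem → voinwgemem, lovum → loinvum, nipdim → niinpdim) insert -in- after the first vowel.
The other pattern: stems ending in -k or -o add -ir.
So fewmem → feinwmem.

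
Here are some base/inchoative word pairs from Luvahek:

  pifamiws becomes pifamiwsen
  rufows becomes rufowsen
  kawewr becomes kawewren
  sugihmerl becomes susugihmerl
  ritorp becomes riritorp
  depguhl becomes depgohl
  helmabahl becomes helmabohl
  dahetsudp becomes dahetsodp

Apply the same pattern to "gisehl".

sugihmerl and depguhl both end in -l yet inflect differently (susugihmerl, depgohl), so the final letter is not what conditions the rule; the second-to-last letter is.
"gisehl" has second-to-last letter 'h'. The stems whose second-to-last letter is 'h' (depguhl → depgohl, helmabahl → helmabohl) change the last vowel to 'o'.
The other patterns: stems whose second-to-last letter is 'w' add -en; stems whose second-to-last letter is 'r' repeat the first consonant+vowel as a prefix.
So gisehl → gisohl.

gisohl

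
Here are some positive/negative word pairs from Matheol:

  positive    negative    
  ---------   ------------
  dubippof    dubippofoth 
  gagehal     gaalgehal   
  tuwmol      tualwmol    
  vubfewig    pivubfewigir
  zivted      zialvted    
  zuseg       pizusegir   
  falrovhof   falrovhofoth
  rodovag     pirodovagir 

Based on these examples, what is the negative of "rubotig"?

pirubotigir

zuseg and zivted both have last vowel 'e' yet inflect differently (pizusegir, zialvted), so the last vowel is not what conditions the rule; the final letter is.
"rubotig" ends in -g. The stems ending in -g (rodovag → pirodovagir, zuseg → pizusegir, vubfewig → pivubfewigir) add pi- … -ir around the stem.
So rubotig → pirubotigir.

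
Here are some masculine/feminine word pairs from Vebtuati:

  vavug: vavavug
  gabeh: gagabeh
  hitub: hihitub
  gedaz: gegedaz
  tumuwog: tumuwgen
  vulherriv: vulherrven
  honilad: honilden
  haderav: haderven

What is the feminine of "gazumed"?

vavug and tumuwog both end in -g yet inflect differently (vavavug, tumuwgen), so the final letter is not what conditions the rule; the number of vowels is.
"gazumed" has 3 vowels. The stems with 3 vowels (tumuwog → tumuwgen, vulherriv → vulherrven, honilad → honilden) delete the last vowel and add -en.
So gazumed → gazumden.

gazumden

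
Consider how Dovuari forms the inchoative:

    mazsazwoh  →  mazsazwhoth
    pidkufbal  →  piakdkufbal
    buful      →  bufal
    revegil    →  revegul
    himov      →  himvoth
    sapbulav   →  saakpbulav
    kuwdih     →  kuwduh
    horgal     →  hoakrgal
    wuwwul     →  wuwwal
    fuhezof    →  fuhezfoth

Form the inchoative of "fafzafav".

revegil and horgal both end in -l yet inflect differently (revegul, hoakrgal), so the final letter is not what conditions the rule; the last vowel is.
"fafzafav" has last vowel 'a'. The stems whose last vowel is 'a' (sapbulav → saakpbulav, horgal → hoakrgal, pidkufbal → piakdkufbal) insert -ak- after the first vowel.
The other patterns: stems whose last vowel is 'i' change the last vowel to 'u'; stems whose last vowel is 'o' delete the last vowel and add -oth; stems whose last vowel is 'u' change the last vowel to 'a'.
So fafzafav → faakfzafav.

faakfzafav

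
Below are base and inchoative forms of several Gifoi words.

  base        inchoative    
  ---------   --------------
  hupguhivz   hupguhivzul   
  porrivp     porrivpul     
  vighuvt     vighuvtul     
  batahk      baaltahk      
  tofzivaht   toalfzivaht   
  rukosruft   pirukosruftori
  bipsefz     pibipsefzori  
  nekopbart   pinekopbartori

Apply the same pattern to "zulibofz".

pizulibofzori

vighuvt and tofzivaht both end in -t yet inflect differently (vighuvtul, toalfzivaht), so the final letter is not what conditions the rule; the second-to-last letter is.
"zulibofz" has second-to-last letter 'f'. The stems whose second-to-last letter is 'f' (rukosruft → pirukosruftori, bipsefz → pibipsefzori) add pi- … -ori around the stem.
So zulibofz → pizulibofzori.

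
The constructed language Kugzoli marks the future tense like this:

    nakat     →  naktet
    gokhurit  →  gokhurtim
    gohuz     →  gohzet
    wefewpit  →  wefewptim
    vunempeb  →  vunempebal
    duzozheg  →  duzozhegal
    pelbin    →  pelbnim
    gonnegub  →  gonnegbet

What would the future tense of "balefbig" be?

vunempeb and gonnegub both end in -b yet inflect differently (vunempebal, gonnegbet), so the final letter is not what conditions the rule; the last vowel is.
"balefbig" has last vowel 'i'. The stems whose last vowel is 'i' (wefewpit → wefewptim, pelbin → pelbnim, gokhurit → gokhurtim) delete the last vowel and add -im.
The other patterns: stems whose last vowel is 'e' add -al; stems whose last vowel is 'a' or 'u' delete the last vowel and add -et.
So balefbig → balefbgim.

balefbgim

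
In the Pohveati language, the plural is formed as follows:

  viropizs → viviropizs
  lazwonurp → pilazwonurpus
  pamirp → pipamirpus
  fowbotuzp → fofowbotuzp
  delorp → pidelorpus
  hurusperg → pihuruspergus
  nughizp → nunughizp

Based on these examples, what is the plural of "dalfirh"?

delorp and fowbotuzp both end in -p yet inflect differently (pidelorpus, fofowbotuzp), so the final letter is not what conditions the rule; the second-to-last letter is.
"dalfirh" has second-to-last letter 'r'. The stems whose second-to-last letter is 'r' (hurusperg → pihuruspergus, delorp → pidelorpus, pamirp → pipamirpus) add pi- … -us around the stem.
So dalfirh → pidalfirhus.

pidalfirhus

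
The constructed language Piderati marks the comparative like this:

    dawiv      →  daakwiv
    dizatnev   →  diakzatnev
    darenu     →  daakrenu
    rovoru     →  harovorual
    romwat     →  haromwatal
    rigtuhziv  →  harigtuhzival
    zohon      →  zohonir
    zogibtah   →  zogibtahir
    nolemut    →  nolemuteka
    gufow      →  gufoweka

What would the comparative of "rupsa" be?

darenu and rovoru both end in -u yet inflect differently (daakrenu, harovorual), so the final letter is not what conditions the rule; the first letter is.
"rupsa" begins with r-. The stems beginning with r- (rovoru → harovorual, romwat → haromwatal, rigtuhziv → harigtuhzival) add ha- … -al around the stem.
So rupsa → harupsaal.

harupsaal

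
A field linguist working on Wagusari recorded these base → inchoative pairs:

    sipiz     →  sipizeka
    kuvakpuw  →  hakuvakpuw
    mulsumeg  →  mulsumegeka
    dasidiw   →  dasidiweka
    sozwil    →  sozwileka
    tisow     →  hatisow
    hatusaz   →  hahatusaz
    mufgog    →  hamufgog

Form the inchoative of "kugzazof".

hakugzazof

dasidiw and kuvakpuw both end in -w yet inflect differently (dasidiweka, hakuvakpuw), so the final letter is not what conditions the rule; the last vowel is.
"kugzazof" has last vowel 'o'. The stems whose last vowel is 'o' (tisow → hatisow, mufgog → hamufgog) add the prefix ha-.
So kugzazof → hakugzazof.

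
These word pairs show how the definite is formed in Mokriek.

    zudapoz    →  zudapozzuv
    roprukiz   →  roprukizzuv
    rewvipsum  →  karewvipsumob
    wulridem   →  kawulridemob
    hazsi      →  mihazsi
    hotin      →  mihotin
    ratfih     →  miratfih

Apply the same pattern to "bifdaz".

roprukiz and hazsi both have last vowel 'i' yet inflect differently (roprukizzuv, mihazsi), so the last vowel is not what conditions the rule; the final letter is.
"bifdaz" ends in -z. The stems ending in -z (zudapoz → zudapozzuv, roprukiz → roprukizzuv) double the final consonant and add -uv.
So bifdaz → bifdazzuv.

bifdazzuv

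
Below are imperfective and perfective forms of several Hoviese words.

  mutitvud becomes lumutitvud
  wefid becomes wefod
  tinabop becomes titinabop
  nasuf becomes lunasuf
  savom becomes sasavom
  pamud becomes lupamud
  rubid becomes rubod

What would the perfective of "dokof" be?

mutitvud and wefid both end in -d yet inflect differently (lumutitvud, wefod), so the final letter is not what conditions the rule; the last vowel is.
"dokof" has last vowel 'o'. The stems whose last vowel is 'o' (tinabop → titinabop, savom → sasavom) repeat the first consonant+vowel as a prefix.
So dokof → dodokof.

dodokof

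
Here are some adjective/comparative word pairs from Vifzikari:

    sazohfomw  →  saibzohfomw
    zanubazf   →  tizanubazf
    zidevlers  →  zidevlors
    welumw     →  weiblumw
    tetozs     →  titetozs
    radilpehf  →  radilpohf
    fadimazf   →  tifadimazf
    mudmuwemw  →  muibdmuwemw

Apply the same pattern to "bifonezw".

tibifonezw

"bifonezw" has second-to-last letter 'z'. The stems whose second-to-last letter is 'z' (tetozs → titetozs, zanubazf → tizanubazf, fadimazf → tifadimazf) add the prefix ti-.
So bifonezw → tibifonezw.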